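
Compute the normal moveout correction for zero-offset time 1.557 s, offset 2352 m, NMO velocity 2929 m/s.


x/Vnmo = 2352/2929 = 0.803004
(x/Vnmo)^2 = 0.644816
t0^2 = 2.424249
sqrt(2.424249 + 0.644816) = 1.751875
dt = 1.751875 - 1.557 = 0.194875

0.194875


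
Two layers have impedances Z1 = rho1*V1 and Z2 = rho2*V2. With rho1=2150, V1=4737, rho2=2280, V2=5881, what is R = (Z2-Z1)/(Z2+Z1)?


Z1 = 2150 * 4737 = 10184550
Z2 = 2280 * 5881 = 13408680
R = (13408680 - 10184550) / (13408680 + 10184550) = 3224130 / 23593230 = 0.1367

0.1367


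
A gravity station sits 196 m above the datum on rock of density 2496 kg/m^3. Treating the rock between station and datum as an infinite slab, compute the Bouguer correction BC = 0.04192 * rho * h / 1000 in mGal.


BC = 0.04192 * rho * h / 1000
= 0.04192 * 2496 * 196 / 1000
= 20.5079 mGal

20.5079


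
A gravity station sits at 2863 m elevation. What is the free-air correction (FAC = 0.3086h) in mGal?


FAC = 0.3086 * h
= 0.3086 * 2863
= 883.5218 mGal

883.5218


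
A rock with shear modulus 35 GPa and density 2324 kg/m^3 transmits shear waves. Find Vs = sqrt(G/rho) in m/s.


Convert G to Pa: G = 35e9 Pa
Compute G/rho = 35e9 / 2324 = 15060240.9639
Vs = sqrt(15060240.9639) = 3880.75 m/s

3880.75


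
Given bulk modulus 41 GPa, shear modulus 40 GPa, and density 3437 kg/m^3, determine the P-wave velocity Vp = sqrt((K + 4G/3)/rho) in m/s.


First compute the effective modulus:
K + 4G/3 = 41e9 + 4*40e9/3 = 94333333333.33 Pa
Then divide by density:
94333333333.33 / 3437 = 27446416.4485 Pa/(kg/m^3)
Take the square root:
Vp = sqrt(27446416.4485) = 5238.93 m/s

5238.93


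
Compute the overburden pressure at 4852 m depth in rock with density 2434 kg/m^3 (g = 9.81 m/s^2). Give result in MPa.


P = rho * g * z / 1e6
= 2434 * 9.81 * 4852 / 1e6
= 115853824.08 / 1e6
= 115.8538 MPa

115.8538


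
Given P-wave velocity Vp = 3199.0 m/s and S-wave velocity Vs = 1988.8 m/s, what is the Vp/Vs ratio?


Vp/Vs = 3199.0 / 1988.8
= 1.6085

1.6085


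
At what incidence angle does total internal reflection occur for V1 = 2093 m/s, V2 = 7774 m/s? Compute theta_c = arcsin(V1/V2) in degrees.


V1/V2 = 2093/7774 = 0.269231
theta_c = arcsin(0.269231) = 15.6185 degrees

15.6185


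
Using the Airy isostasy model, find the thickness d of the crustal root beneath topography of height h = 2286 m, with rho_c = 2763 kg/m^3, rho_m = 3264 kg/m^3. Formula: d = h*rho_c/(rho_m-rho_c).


rho_m - rho_c = 3264 - 2763 = 501
d = 2286 * 2763 / 501
= 6316218 / 501
= 12607.22 m

12607.22


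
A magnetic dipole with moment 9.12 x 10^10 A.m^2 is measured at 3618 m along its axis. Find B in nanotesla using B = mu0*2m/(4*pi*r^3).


m = 9.12 x 10^10 = 91200000000 A.m^2
2m = 182400000000 A.m^2
r^3 = 3618^3 = 47359345032
B = (4pi*10^-7) * 182400000000 / (4*pi * 47359345032) * 1e9
= 229210.600006 / 595135081725.42 * 1e9
= 385.1405 nT

385.1405


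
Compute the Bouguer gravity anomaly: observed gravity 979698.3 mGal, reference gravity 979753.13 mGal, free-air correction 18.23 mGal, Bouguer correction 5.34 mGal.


BA = g_obs - g_ref + FAC - BC
= 979698.3 - 979753.13 + 18.23 - 5.34
= -41.94 mGal

-41.94


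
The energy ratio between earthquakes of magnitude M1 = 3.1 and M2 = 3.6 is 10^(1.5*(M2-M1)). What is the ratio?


M2 - M1 = 3.6 - 3.1 = 0.5
1.5 * 0.5 = 0.75
ratio = 10^0.75 = 5.62

5.62


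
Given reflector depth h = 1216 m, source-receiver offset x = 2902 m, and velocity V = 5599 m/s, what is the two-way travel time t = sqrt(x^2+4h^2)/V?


x^2 + 4h^2 = 2902^2 + 4*1216^2 = 8421604 + 5914624 = 14336228
sqrt(14336228) = 3786.3212
t = 3786.3212 / 5599 = 0.6762 s

0.6762


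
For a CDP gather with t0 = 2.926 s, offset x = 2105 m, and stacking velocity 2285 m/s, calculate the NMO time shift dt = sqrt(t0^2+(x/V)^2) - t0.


x/Vnmo = 2105/2285 = 0.921225
(x/Vnmo)^2 = 0.848656
t0^2 = 8.561476
sqrt(8.561476 + 0.848656) = 3.067594
dt = 3.067594 - 2.926 = 0.141594

0.141594


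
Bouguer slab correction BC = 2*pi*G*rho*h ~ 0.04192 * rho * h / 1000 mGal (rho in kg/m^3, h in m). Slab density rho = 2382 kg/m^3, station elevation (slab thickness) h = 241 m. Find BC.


BC = 0.04192 * rho * h / 1000
= 0.04192 * 2382 * 241 / 1000
= 24.0647 mGal

24.0647


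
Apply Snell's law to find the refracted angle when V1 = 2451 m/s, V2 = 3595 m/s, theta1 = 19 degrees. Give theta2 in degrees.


sin(theta1) = sin(19 deg) = 0.325568
sin(theta2) = V2/V1 * sin(theta1) = 3595/2451 * 0.325568 = 0.477527
theta2 = arcsin(0.477527) = 28.524 degrees

28.524


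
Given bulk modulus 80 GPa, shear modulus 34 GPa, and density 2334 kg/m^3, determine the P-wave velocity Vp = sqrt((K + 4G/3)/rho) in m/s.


First compute the effective modulus:
K + 4G/3 = 80e9 + 4*34e9/3 = 125333333333.33 Pa
Then divide by density:
125333333333.33 / 2334 = 53698943.1591 Pa/(kg/m^3)
Take the square root:
Vp = sqrt(53698943.1591) = 7327.96 m/s

7327.96


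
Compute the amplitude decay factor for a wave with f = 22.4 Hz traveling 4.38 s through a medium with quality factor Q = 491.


pi*f*t/Q = pi*22.4*4.38/491 = 0.627755
A/A0 = exp(-0.627755) = 0.533789

0.533789


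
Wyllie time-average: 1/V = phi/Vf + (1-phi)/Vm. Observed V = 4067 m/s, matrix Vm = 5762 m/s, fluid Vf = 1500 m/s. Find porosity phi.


1/V - 1/Vm = 1/4067 - 1/5762 = 7.233e-05
1/Vf - 1/Vm = 1/1500 - 1/5762 = 0.00049312
phi = 7.233e-05 / 0.00049312 = 0.1467

0.1467


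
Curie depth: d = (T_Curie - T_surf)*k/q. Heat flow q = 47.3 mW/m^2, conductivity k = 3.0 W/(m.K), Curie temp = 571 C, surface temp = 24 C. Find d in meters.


T_Curie - T_surf = 571 - 24 = 547 C
Convert q to W/m^2: 47.3 mW/m^2 = 0.0473 W/m^2
d = 547 * 3.0 / 0.0473 = 34693.45 m

34693.45


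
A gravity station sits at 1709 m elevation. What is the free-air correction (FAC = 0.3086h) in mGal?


FAC = 0.3086 * h
= 0.3086 * 1709
= 527.3974 mGal

527.3974


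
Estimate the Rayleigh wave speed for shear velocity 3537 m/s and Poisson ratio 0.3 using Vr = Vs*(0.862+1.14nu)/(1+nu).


Numerator factor = 0.862 + 1.14*0.3 = 1.204
Denominator = 1 + 0.3 = 1.3
Vr = 3537 * 1.204 / 1.3 = 3275.81 m/s

3275.81


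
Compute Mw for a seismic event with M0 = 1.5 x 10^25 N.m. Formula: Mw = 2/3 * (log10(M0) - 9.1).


log10(M0) = log10(1.5 x 10^25) = 25.1761
Mw = 2/3 * (25.1761 - 9.1)
= 2/3 * 16.0761
= 10.72

10.72


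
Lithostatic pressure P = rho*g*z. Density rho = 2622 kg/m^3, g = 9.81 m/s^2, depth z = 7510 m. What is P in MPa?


P = rho * g * z / 1e6
= 2622 * 9.81 * 7510 / 1e6
= 193170868.2 / 1e6
= 193.1709 MPa

193.1709


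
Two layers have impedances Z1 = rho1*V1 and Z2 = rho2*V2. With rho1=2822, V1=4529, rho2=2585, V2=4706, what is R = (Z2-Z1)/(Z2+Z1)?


Z1 = 2822 * 4529 = 12780838
Z2 = 2585 * 4706 = 12165010
R = (12165010 - 12780838) / (12165010 + 12780838) = -615828 / 24945848 = -0.0247

-0.0247


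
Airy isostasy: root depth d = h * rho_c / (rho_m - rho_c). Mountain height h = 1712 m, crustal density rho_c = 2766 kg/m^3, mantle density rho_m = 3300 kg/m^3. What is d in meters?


rho_m - rho_c = 3300 - 2766 = 534
d = 1712 * 2766 / 534
= 4735392 / 534
= 8867.78 m

8867.78


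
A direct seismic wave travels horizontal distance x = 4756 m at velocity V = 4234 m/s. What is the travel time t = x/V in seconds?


t = x / V
= 4756 / 4234
= 1.1233 s

1.1233


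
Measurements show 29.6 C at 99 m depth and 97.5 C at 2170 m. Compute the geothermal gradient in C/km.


dT = 97.5 - 29.6 = 67.9 C
dz = 2170 - 99 = 2071 m
gradient = dT/dz * 1000 = 67.9/2071 * 1000 = 32.7861 C/km

32.7861


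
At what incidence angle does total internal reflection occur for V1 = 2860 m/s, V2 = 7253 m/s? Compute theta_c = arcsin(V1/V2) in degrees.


V1/V2 = 2860/7253 = 0.39432
theta_c = arcsin(0.39432) = 23.2235 degrees

23.2235


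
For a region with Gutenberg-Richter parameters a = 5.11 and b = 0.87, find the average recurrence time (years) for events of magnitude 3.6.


log10(N) = 5.11 - 0.87*3.6 = 1.978
N = 10^1.978 = 95.060479
T = 1/N = 1/95.060479 = 0.0105 years

0.0105


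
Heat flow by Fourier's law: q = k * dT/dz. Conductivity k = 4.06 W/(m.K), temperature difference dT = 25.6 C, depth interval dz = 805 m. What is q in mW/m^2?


q = k * dT / dz * 1000
= 4.06 * 25.6 / 805 * 1000
= 0.129113 * 1000
= 129.113 mW/m^2

129.113


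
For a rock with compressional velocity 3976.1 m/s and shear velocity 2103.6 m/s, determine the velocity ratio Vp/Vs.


Vp/Vs = 3976.1 / 2103.6
= 1.8901

1.8901


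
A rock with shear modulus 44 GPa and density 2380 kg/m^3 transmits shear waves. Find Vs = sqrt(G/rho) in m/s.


Convert G to Pa: G = 44e9 Pa
Compute G/rho = 44e9 / 2380 = 18487394.958
Vs = sqrt(18487394.958) = 4299.7 m/s

4299.7


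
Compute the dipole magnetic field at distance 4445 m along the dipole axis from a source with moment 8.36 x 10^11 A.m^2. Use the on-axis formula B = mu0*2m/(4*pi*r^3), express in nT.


m = 8.36 x 10^11 = 836000000000 A.m^2
2m = 1672000000000 A.m^2
r^3 = 4445^3 = 87824421125
B = (4pi*10^-7) * 1672000000000 / (4*pi * 87824421125) * 1e9
= 2101097.166721 / 1103634224848.3 * 1e9
= 1903.7985 nT

1903.7985


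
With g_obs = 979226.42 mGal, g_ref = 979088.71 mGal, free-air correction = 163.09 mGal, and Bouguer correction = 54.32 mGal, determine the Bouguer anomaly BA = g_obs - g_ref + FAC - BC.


BA = g_obs - g_ref + FAC - BC
= 979226.42 - 979088.71 + 163.09 - 54.32
= 246.48 mGal

246.48


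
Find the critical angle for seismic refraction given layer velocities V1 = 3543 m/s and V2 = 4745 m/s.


V1/V2 = 3543/4745 = 0.746681
theta_c = arcsin(0.746681) = 48.3037 degrees

48.3037


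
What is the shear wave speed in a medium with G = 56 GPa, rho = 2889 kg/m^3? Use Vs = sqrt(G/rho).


Convert G to Pa: G = 56e9 Pa
Compute G/rho = 56e9 / 2889 = 19383869.8512
Vs = sqrt(19383869.8512) = 4402.71 m/s

4402.71


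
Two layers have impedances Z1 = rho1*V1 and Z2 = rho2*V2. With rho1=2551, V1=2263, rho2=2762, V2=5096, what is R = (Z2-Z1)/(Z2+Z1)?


Z1 = 2551 * 2263 = 5772913
Z2 = 2762 * 5096 = 14075152
R = (14075152 - 5772913) / (14075152 + 5772913) = 8302239 / 19848065 = 0.4183

0.4183


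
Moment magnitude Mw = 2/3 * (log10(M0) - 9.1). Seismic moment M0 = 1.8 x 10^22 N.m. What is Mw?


log10(M0) = log10(1.8 x 10^22) = 22.2553
Mw = 2/3 * (22.2553 - 9.1)
= 2/3 * 13.1553
= 8.77

8.77


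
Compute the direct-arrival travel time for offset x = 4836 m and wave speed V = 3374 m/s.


t = x / V
= 4836 / 3374
= 1.4333 s

1.4333


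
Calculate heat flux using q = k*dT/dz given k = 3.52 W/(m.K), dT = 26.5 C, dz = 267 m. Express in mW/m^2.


q = k * dT / dz * 1000
= 3.52 * 26.5 / 267 * 1000
= 0.349363 * 1000
= 349.3633 mW/m^2

349.3633


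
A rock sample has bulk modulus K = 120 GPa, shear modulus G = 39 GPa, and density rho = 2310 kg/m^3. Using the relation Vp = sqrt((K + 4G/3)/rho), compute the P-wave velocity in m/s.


First compute the effective modulus:
K + 4G/3 = 120e9 + 4*39e9/3 = 172000000000.0 Pa
Then divide by density:
172000000000.0 / 2310 = 74458874.4589 Pa/(kg/m^3)
Take the square root:
Vp = sqrt(74458874.4589) = 8628.96 m/s

8628.96


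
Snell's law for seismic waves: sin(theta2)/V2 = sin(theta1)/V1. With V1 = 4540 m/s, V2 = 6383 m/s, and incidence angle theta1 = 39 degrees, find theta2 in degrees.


sin(theta1) = sin(39 deg) = 0.62932
sin(theta2) = V2/V1 * sin(theta1) = 6383/4540 * 0.62932 = 0.884791
theta2 = arcsin(0.884791) = 62.2258 degrees

62.2258


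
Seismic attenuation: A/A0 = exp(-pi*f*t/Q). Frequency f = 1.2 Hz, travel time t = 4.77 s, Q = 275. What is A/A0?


pi*f*t/Q = pi*1.2*4.77/275 = 0.065391
A/A0 = exp(-0.065391) = 0.936701

0.936701


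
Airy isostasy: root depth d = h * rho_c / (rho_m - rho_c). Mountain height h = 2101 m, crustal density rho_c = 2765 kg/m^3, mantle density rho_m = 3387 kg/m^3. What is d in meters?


rho_m - rho_c = 3387 - 2765 = 622
d = 2101 * 2765 / 622
= 5809265 / 622
= 9339.65 m

9339.65


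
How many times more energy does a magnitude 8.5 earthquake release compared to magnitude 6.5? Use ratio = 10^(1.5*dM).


M2 - M1 = 8.5 - 6.5 = 2.0
1.5 * 2.0 = 3.0
ratio = 10^3.0 = 1000.0

1000.0


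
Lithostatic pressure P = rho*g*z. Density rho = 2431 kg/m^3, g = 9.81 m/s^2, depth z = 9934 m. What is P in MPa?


P = rho * g * z / 1e6
= 2431 * 9.81 * 9934 / 1e6
= 236907124.74 / 1e6
= 236.9071 MPa

236.9071


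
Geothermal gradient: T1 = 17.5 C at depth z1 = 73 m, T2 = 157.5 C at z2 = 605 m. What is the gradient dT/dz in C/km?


dT = 157.5 - 17.5 = 140.0 C
dz = 605 - 73 = 532 m
gradient = dT/dz * 1000 = 140.0/532 * 1000 = 263.1579 C/km

263.1579


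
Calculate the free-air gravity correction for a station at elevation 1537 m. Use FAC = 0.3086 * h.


FAC = 0.3086 * h
= 0.3086 * 1537
= 474.3182 mGal

474.3182


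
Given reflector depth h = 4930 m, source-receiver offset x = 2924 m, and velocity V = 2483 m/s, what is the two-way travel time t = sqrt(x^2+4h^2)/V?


x^2 + 4h^2 = 2924^2 + 4*4930^2 = 8549776 + 97219600 = 105769376
sqrt(105769376) = 10284.424
t = 10284.424 / 2483 = 4.1419 s

4.1419


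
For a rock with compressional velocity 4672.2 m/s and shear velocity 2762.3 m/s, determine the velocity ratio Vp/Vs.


Vp/Vs = 4672.2 / 2762.3
= 1.6914

1.6914


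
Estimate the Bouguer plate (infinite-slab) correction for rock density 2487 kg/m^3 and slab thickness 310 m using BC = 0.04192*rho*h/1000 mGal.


BC = 0.04192 * rho * h / 1000
= 0.04192 * 2487 * 310 / 1000
= 32.3191 mGal

32.3191


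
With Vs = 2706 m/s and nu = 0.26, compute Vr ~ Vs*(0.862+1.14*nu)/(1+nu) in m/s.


Numerator factor = 0.862 + 1.14*0.26 = 1.1584
Denominator = 1 + 0.26 = 1.26
Vr = 2706 * 1.1584 / 1.26 = 2487.8 m/s

2487.8


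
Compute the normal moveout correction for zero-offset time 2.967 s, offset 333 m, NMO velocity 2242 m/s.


x/Vnmo = 333/2242 = 0.148528
(x/Vnmo)^2 = 0.022061
t0^2 = 8.803089
sqrt(8.803089 + 0.022061) = 2.970715
dt = 2.970715 - 2.967 = 0.003715

0.003715


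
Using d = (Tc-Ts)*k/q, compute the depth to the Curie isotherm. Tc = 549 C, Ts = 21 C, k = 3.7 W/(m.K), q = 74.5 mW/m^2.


T_Curie - T_surf = 549 - 21 = 528 C
Convert q to W/m^2: 74.5 mW/m^2 = 0.0745 W/m^2
d = 528 * 3.7 / 0.0745 = 26222.82 m

26222.82


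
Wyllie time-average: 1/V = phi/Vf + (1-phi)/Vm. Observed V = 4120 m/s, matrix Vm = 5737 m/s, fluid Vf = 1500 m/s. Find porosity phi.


1/V - 1/Vm = 1/4120 - 1/5737 = 6.841e-05
1/Vf - 1/Vm = 1/1500 - 1/5737 = 0.00049236
phi = 6.841e-05 / 0.00049236 = 0.1389

0.1389


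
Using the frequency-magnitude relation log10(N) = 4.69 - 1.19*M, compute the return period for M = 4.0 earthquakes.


log10(N) = 4.69 - 1.19*4.0 = -0.07
N = 10^-0.07 = 0.851138
T = 1/N = 1/0.851138 = 1.1749 years

1.1749


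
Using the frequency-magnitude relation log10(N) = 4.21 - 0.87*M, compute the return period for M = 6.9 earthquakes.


log10(N) = 4.21 - 0.87*6.9 = -1.793
N = 10^-1.793 = 0.016106
T = 1/N = 1/0.016106 = 62.0869 years

62.0869


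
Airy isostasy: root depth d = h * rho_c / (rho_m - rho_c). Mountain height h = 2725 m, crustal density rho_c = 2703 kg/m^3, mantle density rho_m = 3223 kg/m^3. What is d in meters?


rho_m - rho_c = 3223 - 2703 = 520
d = 2725 * 2703 / 520
= 7365675 / 520
= 14164.76 m

14164.76


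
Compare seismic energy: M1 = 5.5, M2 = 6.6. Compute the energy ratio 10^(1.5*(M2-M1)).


M2 - M1 = 6.6 - 5.5 = 1.1
1.5 * 1.1 = 1.65
ratio = 10^1.65 = 44.67

44.67


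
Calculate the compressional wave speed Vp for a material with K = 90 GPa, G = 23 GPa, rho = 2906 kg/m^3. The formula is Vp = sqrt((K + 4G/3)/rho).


First compute the effective modulus:
K + 4G/3 = 90e9 + 4*23e9/3 = 120666666666.67 Pa
Then divide by density:
120666666666.67 / 2906 = 41523285.1571 Pa/(kg/m^3)
Take the square root:
Vp = sqrt(41523285.1571) = 6443.86 m/s

6443.86


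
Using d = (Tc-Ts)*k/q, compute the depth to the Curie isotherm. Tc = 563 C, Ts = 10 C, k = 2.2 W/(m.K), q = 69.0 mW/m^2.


T_Curie - T_surf = 563 - 10 = 553 C
Convert q to W/m^2: 69.0 mW/m^2 = 0.069 W/m^2
d = 553 * 2.2 / 0.069 = 17631.88 m

17631.88


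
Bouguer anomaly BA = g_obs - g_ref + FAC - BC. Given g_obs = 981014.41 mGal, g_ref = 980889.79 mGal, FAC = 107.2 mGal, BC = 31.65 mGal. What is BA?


BA = g_obs - g_ref + FAC - BC
= 981014.41 - 980889.79 + 107.2 - 31.65
= 200.17 mGal

200.17


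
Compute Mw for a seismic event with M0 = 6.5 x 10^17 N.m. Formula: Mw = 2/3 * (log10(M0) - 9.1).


log10(M0) = log10(6.5 x 10^17) = 17.8129
Mw = 2/3 * (17.8129 - 9.1)
= 2/3 * 8.7129
= 5.81

5.81


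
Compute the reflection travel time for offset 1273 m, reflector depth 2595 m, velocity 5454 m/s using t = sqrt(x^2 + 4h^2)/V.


x^2 + 4h^2 = 1273^2 + 4*2595^2 = 1620529 + 26936100 = 28556629
sqrt(28556629) = 5343.8403
t = 5343.8403 / 5454 = 0.9798 s

0.9798


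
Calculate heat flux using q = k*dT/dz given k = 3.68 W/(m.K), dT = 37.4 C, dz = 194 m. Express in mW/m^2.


q = k * dT / dz * 1000
= 3.68 * 37.4 / 194 * 1000
= 0.709443 * 1000
= 709.4433 mW/m^2

709.4433


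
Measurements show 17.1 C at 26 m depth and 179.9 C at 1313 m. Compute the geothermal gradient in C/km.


dT = 179.9 - 17.1 = 162.8 C
dz = 1313 - 26 = 1287 m
gradient = dT/dz * 1000 = 162.8/1287 * 1000 = 126.4957 C/km

126.4957


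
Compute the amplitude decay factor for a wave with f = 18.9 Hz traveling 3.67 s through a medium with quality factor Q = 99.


pi*f*t/Q = pi*18.9*3.67/99 = 2.201114
A/A0 = exp(-2.201114) = 0.11068

0.11068


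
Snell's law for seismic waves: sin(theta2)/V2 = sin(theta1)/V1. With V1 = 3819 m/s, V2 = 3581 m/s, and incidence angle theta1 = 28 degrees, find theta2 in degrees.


sin(theta1) = sin(28 deg) = 0.469472
sin(theta2) = V2/V1 * sin(theta1) = 3581/3819 * 0.469472 = 0.440214
theta2 = arcsin(0.440214) = 26.1175 degrees

26.1175


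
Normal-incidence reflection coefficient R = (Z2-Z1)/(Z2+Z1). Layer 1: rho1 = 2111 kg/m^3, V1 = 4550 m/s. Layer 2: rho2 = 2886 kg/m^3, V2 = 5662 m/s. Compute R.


Z1 = 2111 * 4550 = 9605050
Z2 = 2886 * 5662 = 16340532
R = (16340532 - 9605050) / (16340532 + 9605050) = 6735482 / 25945582 = 0.2596

0.2596


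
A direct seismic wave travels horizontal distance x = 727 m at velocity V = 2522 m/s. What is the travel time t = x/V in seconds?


t = x / V
= 727 / 2522
= 0.2883 s

0.2883


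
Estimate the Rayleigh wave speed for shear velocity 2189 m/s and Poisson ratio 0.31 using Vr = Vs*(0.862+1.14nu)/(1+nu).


Numerator factor = 0.862 + 1.14*0.31 = 1.2154
Denominator = 1 + 0.31 = 1.31
Vr = 2189 * 1.2154 / 1.31 = 2030.92 m/s

2030.92


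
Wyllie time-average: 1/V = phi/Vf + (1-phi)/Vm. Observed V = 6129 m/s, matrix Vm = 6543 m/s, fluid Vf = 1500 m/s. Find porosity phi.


1/V - 1/Vm = 1/6129 - 1/6543 = 1.032e-05
1/Vf - 1/Vm = 1/1500 - 1/6543 = 0.00051383
phi = 1.032e-05 / 0.00051383 = 0.0201

0.0201


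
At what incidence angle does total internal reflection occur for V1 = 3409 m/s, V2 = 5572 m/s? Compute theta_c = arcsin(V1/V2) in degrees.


V1/V2 = 3409/5572 = 0.611809
theta_c = arcsin(0.611809) = 37.7204 degrees

37.7204


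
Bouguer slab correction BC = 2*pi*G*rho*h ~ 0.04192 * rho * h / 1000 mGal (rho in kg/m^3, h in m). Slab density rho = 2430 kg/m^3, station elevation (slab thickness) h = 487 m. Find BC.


BC = 0.04192 * rho * h / 1000
= 0.04192 * 2430 * 487 / 1000
= 49.6085 mGal

49.6085


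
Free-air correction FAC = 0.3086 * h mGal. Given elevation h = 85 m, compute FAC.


FAC = 0.3086 * h
= 0.3086 * 85
= 26.231 mGal

26.231


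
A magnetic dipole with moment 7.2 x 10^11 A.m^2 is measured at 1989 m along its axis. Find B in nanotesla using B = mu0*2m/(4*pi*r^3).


m = 7.2 x 10^11 = 720000000000 A.m^2
2m = 1440000000000 A.m^2
r^3 = 1989^3 = 7868724669
B = (4pi*10^-7) * 1440000000000 / (4*pi * 7868724669) * 1e9
= 1809557.368468 / 98881310453.0 * 1e9
= 18300.2972 nT

18300.2972


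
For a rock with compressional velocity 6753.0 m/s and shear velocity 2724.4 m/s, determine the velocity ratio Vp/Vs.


Vp/Vs = 6753.0 / 2724.4
= 2.4787

2.4787


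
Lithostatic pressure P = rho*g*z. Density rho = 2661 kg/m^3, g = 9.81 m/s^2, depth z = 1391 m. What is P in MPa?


P = rho * g * z / 1e6
= 2661 * 9.81 * 1391 / 1e6
= 36311234.31 / 1e6
= 36.3112 MPa

36.3112


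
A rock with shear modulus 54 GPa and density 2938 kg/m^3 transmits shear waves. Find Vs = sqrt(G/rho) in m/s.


Convert G to Pa: G = 54e9 Pa
Compute G/rho = 54e9 / 2938 = 18379850.2383
Vs = sqrt(18379850.2383) = 4287.17 m/s

4287.17


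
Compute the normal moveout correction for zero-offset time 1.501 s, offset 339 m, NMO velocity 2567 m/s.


x/Vnmo = 339/2567 = 0.132061
(x/Vnmo)^2 = 0.01744
t0^2 = 2.253001
sqrt(2.253001 + 0.01744) = 1.506798
dt = 1.506798 - 1.501 = 0.005798

0.005798


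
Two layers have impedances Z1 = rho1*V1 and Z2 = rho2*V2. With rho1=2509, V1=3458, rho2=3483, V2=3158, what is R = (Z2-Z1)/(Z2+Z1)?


Z1 = 2509 * 3458 = 8676122
Z2 = 3483 * 3158 = 10999314
R = (10999314 - 8676122) / (10999314 + 8676122) = 2323192 / 19675436 = 0.1181

0.1181


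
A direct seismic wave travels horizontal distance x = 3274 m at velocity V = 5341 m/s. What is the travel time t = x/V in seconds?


t = x / V
= 3274 / 5341
= 0.613 s

0.613


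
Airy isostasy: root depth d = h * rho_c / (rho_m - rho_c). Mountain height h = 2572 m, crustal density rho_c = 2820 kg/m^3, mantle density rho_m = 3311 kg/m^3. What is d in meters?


rho_m - rho_c = 3311 - 2820 = 491
d = 2572 * 2820 / 491
= 7253040 / 491
= 14771.98 m

14771.98


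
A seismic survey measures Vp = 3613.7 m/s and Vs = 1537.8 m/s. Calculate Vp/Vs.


Vp/Vs = 3613.7 / 1537.8
= 2.3499

2.3499


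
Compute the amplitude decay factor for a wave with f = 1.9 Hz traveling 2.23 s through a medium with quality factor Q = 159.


pi*f*t/Q = pi*1.9*2.23/159 = 0.083717
A/A0 = exp(-0.083717) = 0.919692

0.919692


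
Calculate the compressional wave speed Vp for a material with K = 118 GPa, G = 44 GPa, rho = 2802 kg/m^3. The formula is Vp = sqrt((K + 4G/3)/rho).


First compute the effective modulus:
K + 4G/3 = 118e9 + 4*44e9/3 = 176666666666.67 Pa
Then divide by density:
176666666666.67 / 2802 = 63050202.2365 Pa/(kg/m^3)
Take the square root:
Vp = sqrt(63050202.2365) = 7940.42 m/s

7940.42


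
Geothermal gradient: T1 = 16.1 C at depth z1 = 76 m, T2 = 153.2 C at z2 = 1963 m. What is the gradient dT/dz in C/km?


dT = 153.2 - 16.1 = 137.1 C
dz = 1963 - 76 = 1887 m
gradient = dT/dz * 1000 = 137.1/1887 * 1000 = 72.655 C/km

72.655


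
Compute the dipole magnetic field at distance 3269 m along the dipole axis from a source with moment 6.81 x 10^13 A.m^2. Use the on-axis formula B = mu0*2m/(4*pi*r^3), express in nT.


m = 6.81 x 10^13 = 68100000000000 A.m^2
2m = 136200000000000 A.m^2
r^3 = 3269^3 = 34933714109
B = (4pi*10^-7) * 136200000000000 / (4*pi * 34933714109) * 1e9
= 171153967.767572 / 438989998429.76 * 1e9
= 389881.2465 nT

389881.2465


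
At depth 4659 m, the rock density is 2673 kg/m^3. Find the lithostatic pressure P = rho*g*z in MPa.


P = rho * g * z / 1e6
= 2673 * 9.81 * 4659 / 1e6
= 122168903.67 / 1e6
= 122.1689 MPa

122.1689


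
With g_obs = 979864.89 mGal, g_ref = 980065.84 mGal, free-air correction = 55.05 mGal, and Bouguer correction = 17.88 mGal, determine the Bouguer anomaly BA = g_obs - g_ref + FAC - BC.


BA = g_obs - g_ref + FAC - BC
= 979864.89 - 980065.84 + 55.05 - 17.88
= -163.78 mGal

-163.78


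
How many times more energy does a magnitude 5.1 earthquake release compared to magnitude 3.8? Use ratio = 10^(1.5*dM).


M2 - M1 = 5.1 - 3.8 = 1.3
1.5 * 1.3 = 1.95
ratio = 10^1.95 = 89.13

89.13


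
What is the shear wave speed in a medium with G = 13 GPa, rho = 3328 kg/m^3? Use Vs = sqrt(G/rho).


Convert G to Pa: G = 13e9 Pa
Compute G/rho = 13e9 / 3328 = 3906250.0
Vs = sqrt(3906250.0) = 1976.42 m/s

1976.42


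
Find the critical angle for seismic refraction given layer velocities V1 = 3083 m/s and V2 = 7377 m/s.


V1/V2 = 3083/7377 = 0.417921
theta_c = arcsin(0.417921) = 24.7034 degrees

24.7034


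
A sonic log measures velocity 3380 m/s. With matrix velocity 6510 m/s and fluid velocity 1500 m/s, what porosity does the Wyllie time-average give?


1/V - 1/Vm = 1/3380 - 1/6510 = 0.00014225
1/Vf - 1/Vm = 1/1500 - 1/6510 = 0.00051306
phi = 0.00014225 / 0.00051306 = 0.2773

0.2773


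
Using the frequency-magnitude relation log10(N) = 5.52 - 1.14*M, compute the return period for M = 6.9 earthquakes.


log10(N) = 5.52 - 1.14*6.9 = -2.346
N = 10^-2.346 = 0.004508
T = 1/N = 1/0.004508 = 221.8196 years

221.8196


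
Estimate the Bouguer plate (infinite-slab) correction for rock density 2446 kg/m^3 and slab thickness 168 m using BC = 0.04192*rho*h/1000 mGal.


BC = 0.04192 * rho * h / 1000
= 0.04192 * 2446 * 168 / 1000
= 17.2261 mGal

17.2261


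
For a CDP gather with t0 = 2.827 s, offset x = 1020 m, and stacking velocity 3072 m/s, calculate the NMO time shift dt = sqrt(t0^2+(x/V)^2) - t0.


x/Vnmo = 1020/3072 = 0.332031
(x/Vnmo)^2 = 0.110245
t0^2 = 7.991929
sqrt(7.991929 + 0.110245) = 2.846432
dt = 2.846432 - 2.827 = 0.019432

0.019432


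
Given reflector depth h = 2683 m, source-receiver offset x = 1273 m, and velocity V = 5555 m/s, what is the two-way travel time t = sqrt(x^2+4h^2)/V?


x^2 + 4h^2 = 1273^2 + 4*2683^2 = 1620529 + 28793956 = 30414485
sqrt(30414485) = 5514.9329
t = 5514.9329 / 5555 = 0.9928 s

0.9928


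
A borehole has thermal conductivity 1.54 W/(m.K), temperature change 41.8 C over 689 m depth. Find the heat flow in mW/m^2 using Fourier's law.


q = k * dT / dz * 1000
= 1.54 * 41.8 / 689 * 1000
= 0.093428 * 1000
= 93.4282 mW/m^2

93.4282


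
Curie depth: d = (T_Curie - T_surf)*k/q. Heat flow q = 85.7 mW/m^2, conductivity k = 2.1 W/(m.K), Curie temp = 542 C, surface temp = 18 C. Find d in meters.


T_Curie - T_surf = 542 - 18 = 524 C
Convert q to W/m^2: 85.7 mW/m^2 = 0.0857 W/m^2
d = 524 * 2.1 / 0.0857 = 12840.14 m

12840.14


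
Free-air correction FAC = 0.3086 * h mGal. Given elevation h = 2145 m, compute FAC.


FAC = 0.3086 * h
= 0.3086 * 2145
= 661.947 mGal

661.947


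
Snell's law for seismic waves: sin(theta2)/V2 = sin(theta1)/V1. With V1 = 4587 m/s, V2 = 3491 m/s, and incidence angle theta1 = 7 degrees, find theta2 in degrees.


sin(theta1) = sin(7 deg) = 0.121869
sin(theta2) = V2/V1 * sin(theta1) = 3491/4587 * 0.121869 = 0.09275
theta2 = arcsin(0.09275) = 5.3219 degrees

5.3219


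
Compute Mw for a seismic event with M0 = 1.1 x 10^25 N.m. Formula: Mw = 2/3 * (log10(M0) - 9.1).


log10(M0) = log10(1.1 x 10^25) = 25.0414
Mw = 2/3 * (25.0414 - 9.1)
= 2/3 * 15.9414
= 10.63

10.63


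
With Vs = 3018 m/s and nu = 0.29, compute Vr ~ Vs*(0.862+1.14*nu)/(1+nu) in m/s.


Numerator factor = 0.862 + 1.14*0.29 = 1.1926
Denominator = 1 + 0.29 = 1.29
Vr = 3018 * 1.1926 / 1.29 = 2790.13 m/s

2790.13


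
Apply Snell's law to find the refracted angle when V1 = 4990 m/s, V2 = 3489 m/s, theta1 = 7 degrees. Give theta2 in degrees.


sin(theta1) = sin(7 deg) = 0.121869
sin(theta2) = V2/V1 * sin(theta1) = 3489/4990 * 0.121869 = 0.085211
theta2 = arcsin(0.085211) = 4.8881 degrees

4.8881


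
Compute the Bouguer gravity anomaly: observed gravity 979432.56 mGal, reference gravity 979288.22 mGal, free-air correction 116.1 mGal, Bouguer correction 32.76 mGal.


BA = g_obs - g_ref + FAC - BC
= 979432.56 - 979288.22 + 116.1 - 32.76
= 227.68 mGal

227.68


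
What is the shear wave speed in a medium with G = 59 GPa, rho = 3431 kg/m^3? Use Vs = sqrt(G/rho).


Convert G to Pa: G = 59e9 Pa
Compute G/rho = 59e9 / 3431 = 17196152.7252
Vs = sqrt(17196152.7252) = 4146.82 m/s

4146.82


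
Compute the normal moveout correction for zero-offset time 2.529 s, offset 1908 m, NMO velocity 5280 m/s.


x/Vnmo = 1908/5280 = 0.361364
(x/Vnmo)^2 = 0.130584
t0^2 = 6.395841
sqrt(6.395841 + 0.130584) = 2.554687
dt = 2.554687 - 2.529 = 0.025687

0.025687


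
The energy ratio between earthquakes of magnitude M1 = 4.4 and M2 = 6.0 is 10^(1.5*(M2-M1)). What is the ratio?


M2 - M1 = 6.0 - 4.4 = 1.6
1.5 * 1.6 = 2.4
ratio = 10^2.4 = 251.19

251.19


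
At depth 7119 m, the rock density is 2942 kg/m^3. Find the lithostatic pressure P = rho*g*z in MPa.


P = rho * g * z / 1e6
= 2942 * 9.81 * 7119 / 1e6
= 205461601.38 / 1e6
= 205.4616 MPa

205.4616


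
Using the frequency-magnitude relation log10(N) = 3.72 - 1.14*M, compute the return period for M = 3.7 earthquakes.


log10(N) = 3.72 - 1.14*3.7 = -0.498
N = 10^-0.498 = 0.317687
T = 1/N = 1/0.317687 = 3.1477 years

3.1477


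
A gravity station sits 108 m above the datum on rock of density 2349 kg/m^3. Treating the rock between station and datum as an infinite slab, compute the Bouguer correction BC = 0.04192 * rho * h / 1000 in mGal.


BC = 0.04192 * rho * h / 1000
= 0.04192 * 2349 * 108 / 1000
= 10.6348 mGal

10.6348


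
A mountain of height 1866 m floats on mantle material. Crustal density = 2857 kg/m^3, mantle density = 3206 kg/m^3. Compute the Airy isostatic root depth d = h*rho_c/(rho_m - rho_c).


rho_m - rho_c = 3206 - 2857 = 349
d = 1866 * 2857 / 349
= 5331162 / 349
= 15275.54 m

15275.54


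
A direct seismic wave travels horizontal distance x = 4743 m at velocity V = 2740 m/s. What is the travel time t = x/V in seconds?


t = x / V
= 4743 / 2740
= 1.731 s

1.731


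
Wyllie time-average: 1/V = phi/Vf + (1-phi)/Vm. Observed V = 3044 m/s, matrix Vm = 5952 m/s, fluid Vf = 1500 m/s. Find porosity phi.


1/V - 1/Vm = 1/3044 - 1/5952 = 0.0001605
1/Vf - 1/Vm = 1/1500 - 1/5952 = 0.00049866
phi = 0.0001605 / 0.00049866 = 0.3219

0.3219


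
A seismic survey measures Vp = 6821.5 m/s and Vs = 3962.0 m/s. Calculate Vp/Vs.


Vp/Vs = 6821.5 / 3962.0
= 1.7217

1.7217


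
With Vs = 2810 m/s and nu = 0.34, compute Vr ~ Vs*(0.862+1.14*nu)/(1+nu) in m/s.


Numerator factor = 0.862 + 1.14*0.34 = 1.2496
Denominator = 1 + 0.34 = 1.34
Vr = 2810 * 1.2496 / 1.34 = 2620.43 m/s

2620.43


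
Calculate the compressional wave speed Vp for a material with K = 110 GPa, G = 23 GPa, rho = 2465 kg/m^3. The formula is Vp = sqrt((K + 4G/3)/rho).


First compute the effective modulus:
K + 4G/3 = 110e9 + 4*23e9/3 = 140666666666.67 Pa
Then divide by density:
140666666666.67 / 2465 = 57065584.8546 Pa/(kg/m^3)
Take the square root:
Vp = sqrt(57065584.8546) = 7554.18 m/s

7554.18


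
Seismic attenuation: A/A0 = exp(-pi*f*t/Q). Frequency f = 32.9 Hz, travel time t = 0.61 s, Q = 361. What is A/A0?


pi*f*t/Q = pi*32.9*0.61/361 = 0.17465
A/A0 = exp(-0.17465) = 0.839751

0.839751


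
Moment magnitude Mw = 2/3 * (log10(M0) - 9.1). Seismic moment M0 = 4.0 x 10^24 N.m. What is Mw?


log10(M0) = log10(4.0 x 10^24) = 24.6021
Mw = 2/3 * (24.6021 - 9.1)
= 2/3 * 15.5021
= 10.33

10.33


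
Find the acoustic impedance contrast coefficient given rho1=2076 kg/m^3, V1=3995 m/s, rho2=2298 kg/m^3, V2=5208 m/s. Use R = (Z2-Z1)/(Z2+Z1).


Z1 = 2076 * 3995 = 8293620
Z2 = 2298 * 5208 = 11967984
R = (11967984 - 8293620) / (11967984 + 8293620) = 3674364 / 20261604 = 0.1813

0.1813


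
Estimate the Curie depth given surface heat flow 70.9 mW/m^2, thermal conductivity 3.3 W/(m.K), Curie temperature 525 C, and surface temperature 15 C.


T_Curie - T_surf = 525 - 15 = 510 C
Convert q to W/m^2: 70.9 mW/m^2 = 0.0709 W/m^2
d = 510 * 3.3 / 0.0709 = 23737.66 m

23737.66


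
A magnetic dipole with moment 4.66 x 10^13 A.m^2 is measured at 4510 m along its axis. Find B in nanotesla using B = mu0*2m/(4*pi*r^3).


m = 4.66 x 10^13 = 46600000000000 A.m^2
2m = 93200000000000 A.m^2
r^3 = 4510^3 = 91733851000
B = (4pi*10^-7) * 93200000000000 / (4*pi * 91733851000) * 1e9
= 117118574.125827 / 1152761569548.4 * 1e9
= 101598.2639 nT

101598.2639


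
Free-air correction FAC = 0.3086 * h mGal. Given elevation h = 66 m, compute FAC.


FAC = 0.3086 * h
= 0.3086 * 66
= 20.3676 mGal

20.3676


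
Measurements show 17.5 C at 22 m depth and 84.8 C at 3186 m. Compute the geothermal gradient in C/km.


dT = 84.8 - 17.5 = 67.3 C
dz = 3186 - 22 = 3164 m
gradient = dT/dz * 1000 = 67.3/3164 * 1000 = 21.2705 C/km

21.2705


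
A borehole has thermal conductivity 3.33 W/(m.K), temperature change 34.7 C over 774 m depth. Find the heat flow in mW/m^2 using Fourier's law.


q = k * dT / dz * 1000
= 3.33 * 34.7 / 774 * 1000
= 0.149291 * 1000
= 149.2907 mW/m^2

149.2907


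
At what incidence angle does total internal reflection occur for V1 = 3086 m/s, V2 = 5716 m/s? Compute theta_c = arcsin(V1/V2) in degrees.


V1/V2 = 3086/5716 = 0.539888
theta_c = arcsin(0.539888) = 32.676 degrees

32.676


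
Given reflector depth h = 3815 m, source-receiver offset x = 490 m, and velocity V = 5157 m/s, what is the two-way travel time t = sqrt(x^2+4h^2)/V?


x^2 + 4h^2 = 490^2 + 4*3815^2 = 240100 + 58216900 = 58457000
sqrt(58457000) = 7645.7178
t = 7645.7178 / 5157 = 1.4826 s

1.4826


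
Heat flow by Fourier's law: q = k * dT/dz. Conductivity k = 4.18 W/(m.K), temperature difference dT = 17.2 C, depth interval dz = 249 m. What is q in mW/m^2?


q = k * dT / dz * 1000
= 4.18 * 17.2 / 249 * 1000
= 0.288739 * 1000
= 288.739 mW/m^2

288.739


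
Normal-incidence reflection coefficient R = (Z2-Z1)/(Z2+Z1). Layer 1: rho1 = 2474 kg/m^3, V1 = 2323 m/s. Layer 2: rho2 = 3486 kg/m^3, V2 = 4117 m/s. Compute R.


Z1 = 2474 * 2323 = 5747102
Z2 = 3486 * 4117 = 14351862
R = (14351862 - 5747102) / (14351862 + 5747102) = 8604760 / 20098964 = 0.4281

0.4281


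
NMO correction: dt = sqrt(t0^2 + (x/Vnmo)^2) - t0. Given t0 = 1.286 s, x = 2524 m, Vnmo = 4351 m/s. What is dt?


x/Vnmo = 2524/4351 = 0.580097
(x/Vnmo)^2 = 0.336512
t0^2 = 1.653796
sqrt(1.653796 + 0.336512) = 1.410783
dt = 1.410783 - 1.286 = 0.124783

0.124783


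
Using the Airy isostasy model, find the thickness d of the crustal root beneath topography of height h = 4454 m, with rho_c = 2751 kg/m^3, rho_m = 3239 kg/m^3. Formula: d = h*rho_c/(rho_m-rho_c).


rho_m - rho_c = 3239 - 2751 = 488
d = 4454 * 2751 / 488
= 12252954 / 488
= 25108.51 m

25108.51


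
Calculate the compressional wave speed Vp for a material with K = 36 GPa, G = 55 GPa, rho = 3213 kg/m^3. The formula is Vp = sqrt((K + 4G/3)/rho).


First compute the effective modulus:
K + 4G/3 = 36e9 + 4*55e9/3 = 109333333333.33 Pa
Then divide by density:
109333333333.33 / 3213 = 34028426.1853 Pa/(kg/m^3)
Take the square root:
Vp = sqrt(34028426.1853) = 5833.39 m/s

5833.39


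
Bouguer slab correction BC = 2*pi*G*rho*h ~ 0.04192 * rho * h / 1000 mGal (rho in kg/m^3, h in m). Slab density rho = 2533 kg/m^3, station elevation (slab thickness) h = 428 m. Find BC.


BC = 0.04192 * rho * h / 1000
= 0.04192 * 2533 * 428 / 1000
= 45.4465 mGal

45.4465


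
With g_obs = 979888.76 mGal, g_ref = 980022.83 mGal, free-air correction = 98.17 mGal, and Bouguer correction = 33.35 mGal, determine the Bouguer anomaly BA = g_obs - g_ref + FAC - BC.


BA = g_obs - g_ref + FAC - BC
= 979888.76 - 980022.83 + 98.17 - 33.35
= -69.25 mGal

-69.25


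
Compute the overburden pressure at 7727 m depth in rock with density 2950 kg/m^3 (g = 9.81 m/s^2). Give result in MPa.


P = rho * g * z / 1e6
= 2950 * 9.81 * 7727 / 1e6
= 223615516.5 / 1e6
= 223.6155 MPa

223.6155


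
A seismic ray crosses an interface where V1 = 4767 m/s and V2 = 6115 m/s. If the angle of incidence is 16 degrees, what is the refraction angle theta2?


sin(theta1) = sin(16 deg) = 0.275637
sin(theta2) = V2/V1 * sin(theta1) = 6115/4767 * 0.275637 = 0.353581
theta2 = arcsin(0.353581) = 20.7065 degrees

20.7065


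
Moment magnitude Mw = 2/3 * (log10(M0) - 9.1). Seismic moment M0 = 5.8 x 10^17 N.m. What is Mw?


log10(M0) = log10(5.8 x 10^17) = 17.7634
Mw = 2/3 * (17.7634 - 9.1)
= 2/3 * 8.6634
= 5.78

5.78


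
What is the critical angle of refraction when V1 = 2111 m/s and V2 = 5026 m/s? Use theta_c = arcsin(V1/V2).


V1/V2 = 2111/5026 = 0.420016
theta_c = arcsin(0.420016) = 24.8356 degrees

24.8356


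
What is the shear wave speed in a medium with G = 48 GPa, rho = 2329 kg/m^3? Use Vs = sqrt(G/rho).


Convert G to Pa: G = 48e9 Pa
Compute G/rho = 48e9 / 2329 = 20609703.7355
Vs = sqrt(20609703.7355) = 4539.79 m/s

4539.79


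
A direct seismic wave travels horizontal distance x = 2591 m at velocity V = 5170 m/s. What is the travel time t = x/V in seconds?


t = x / V
= 2591 / 5170
= 0.5012 s

0.5012


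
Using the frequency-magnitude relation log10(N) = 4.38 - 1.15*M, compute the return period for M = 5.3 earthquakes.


log10(N) = 4.38 - 1.15*5.3 = -1.715
N = 10^-1.715 = 0.019275
T = 1/N = 1/0.019275 = 51.88 years

51.88


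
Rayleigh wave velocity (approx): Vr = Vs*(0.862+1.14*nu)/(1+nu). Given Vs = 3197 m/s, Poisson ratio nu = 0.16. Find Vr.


Numerator factor = 0.862 + 1.14*0.16 = 1.0444
Denominator = 1 + 0.16 = 1.16
Vr = 3197 * 1.0444 / 1.16 = 2878.4 m/s

2878.4


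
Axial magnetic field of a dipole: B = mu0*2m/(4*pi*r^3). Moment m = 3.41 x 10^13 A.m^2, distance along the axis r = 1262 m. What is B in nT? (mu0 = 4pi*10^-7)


m = 3.41 x 10^13 = 34100000000000 A.m^2
2m = 68200000000000 A.m^2
r^3 = 1262^3 = 2009916728
B = (4pi*10^-7) * 68200000000000 / (4*pi * 2009916728) * 1e9
= 85702647.58993 / 25257358508.05 * 1e9
= 3393175.4012 nT

3393175.4012


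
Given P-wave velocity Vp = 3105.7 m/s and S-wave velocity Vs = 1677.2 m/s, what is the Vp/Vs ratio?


Vp/Vs = 3105.7 / 1677.2
= 1.8517

1.8517


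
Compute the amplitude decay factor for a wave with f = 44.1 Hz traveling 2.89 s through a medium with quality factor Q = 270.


pi*f*t/Q = pi*44.1*2.89/270 = 1.482936
A/A0 = exp(-1.482936) = 0.22697

0.22697


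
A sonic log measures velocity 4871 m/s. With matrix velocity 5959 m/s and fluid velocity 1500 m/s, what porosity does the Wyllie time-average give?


1/V - 1/Vm = 1/4871 - 1/5959 = 3.748e-05
1/Vf - 1/Vm = 1/1500 - 1/5959 = 0.00049885
phi = 3.748e-05 / 0.00049885 = 0.0751

0.0751


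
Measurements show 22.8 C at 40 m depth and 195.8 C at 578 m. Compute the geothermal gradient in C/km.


dT = 195.8 - 22.8 = 173.0 C
dz = 578 - 40 = 538 m
gradient = dT/dz * 1000 = 173.0/538 * 1000 = 321.5613 C/km

321.5613


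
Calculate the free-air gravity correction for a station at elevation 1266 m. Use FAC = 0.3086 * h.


FAC = 0.3086 * h
= 0.3086 * 1266
= 390.6876 mGal

390.6876


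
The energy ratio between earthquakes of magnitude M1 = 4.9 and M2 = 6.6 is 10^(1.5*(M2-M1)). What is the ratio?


M2 - M1 = 6.6 - 4.9 = 1.7
1.5 * 1.7 = 2.55
ratio = 10^2.55 = 354.81

354.81


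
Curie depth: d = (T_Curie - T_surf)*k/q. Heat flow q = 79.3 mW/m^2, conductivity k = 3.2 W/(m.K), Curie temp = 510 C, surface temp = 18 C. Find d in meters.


T_Curie - T_surf = 510 - 18 = 492 C
Convert q to W/m^2: 79.3 mW/m^2 = 0.0793 W/m^2
d = 492 * 3.2 / 0.0793 = 19853.72 m

19853.72


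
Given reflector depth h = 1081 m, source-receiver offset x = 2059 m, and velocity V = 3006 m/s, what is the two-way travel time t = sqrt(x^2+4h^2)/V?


x^2 + 4h^2 = 2059^2 + 4*1081^2 = 4239481 + 4674244 = 8913725
sqrt(8913725) = 2985.5862
t = 2985.5862 / 3006 = 0.9932 s

0.9932


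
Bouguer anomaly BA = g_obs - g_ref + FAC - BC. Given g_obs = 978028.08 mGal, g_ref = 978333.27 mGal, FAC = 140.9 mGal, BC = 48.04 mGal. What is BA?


BA = g_obs - g_ref + FAC - BC
= 978028.08 - 978333.27 + 140.9 - 48.04
= -212.33 mGal

-212.33


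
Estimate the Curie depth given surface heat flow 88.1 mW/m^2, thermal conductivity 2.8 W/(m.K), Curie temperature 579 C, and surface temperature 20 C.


T_Curie - T_surf = 579 - 20 = 559 C
Convert q to W/m^2: 88.1 mW/m^2 = 0.0881 W/m^2
d = 559 * 2.8 / 0.0881 = 17766.17 m

17766.17


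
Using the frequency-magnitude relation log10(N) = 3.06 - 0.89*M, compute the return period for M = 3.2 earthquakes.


log10(N) = 3.06 - 0.89*3.2 = 0.212
N = 10^0.212 = 1.629296
T = 1/N = 1/1.629296 = 0.6138 years

0.6138
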